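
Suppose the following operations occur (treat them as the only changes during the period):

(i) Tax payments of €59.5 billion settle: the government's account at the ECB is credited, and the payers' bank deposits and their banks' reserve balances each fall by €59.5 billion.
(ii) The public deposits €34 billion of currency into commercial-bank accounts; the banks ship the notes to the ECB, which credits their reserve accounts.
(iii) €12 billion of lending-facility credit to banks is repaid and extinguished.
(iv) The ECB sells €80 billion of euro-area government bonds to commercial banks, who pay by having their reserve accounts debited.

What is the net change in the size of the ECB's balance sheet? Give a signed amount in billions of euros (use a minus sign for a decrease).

Government account inflow €59.5 billion: only the composition of liabilities changes → 0.
Currency deposit €34 billion: only the composition of liabilities changes → 0.
Discount-window repayment €12 billion: an ECB asset is shed → −€12B.
OMO sale (to banks) €80 billion: an ECB asset is shed → −€80B.
Net: 0 + 0 − 12 − 80 = -€92 billion.

-€92 billion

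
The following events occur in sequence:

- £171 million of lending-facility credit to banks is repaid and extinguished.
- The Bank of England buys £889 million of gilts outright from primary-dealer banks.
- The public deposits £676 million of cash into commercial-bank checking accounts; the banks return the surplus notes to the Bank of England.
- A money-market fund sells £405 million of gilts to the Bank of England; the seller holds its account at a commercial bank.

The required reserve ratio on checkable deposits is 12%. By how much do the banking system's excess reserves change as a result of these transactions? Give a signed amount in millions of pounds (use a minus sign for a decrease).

+£1669.28 million

Discount-window repayment £171 million: reserves −£171M, deposits 0.
OMO purchase (from banks) £889 million: reserves +£889M, deposits 0.
Currency deposit £676 million: reserves +£676M, deposits +£676M.
Asset purchase (from non-banks) £405 million: reserves +£405M, deposits +£405M.
Totals: Δreserves = +£1799M, Δdeposits = +£1081M.
Δrequired reserves = 12% × +£1081M = +£129.72M.
Δexcess reserves = Δreserves − Δrequired = +£1799M − (+£129.72M) = +£1669.28 million.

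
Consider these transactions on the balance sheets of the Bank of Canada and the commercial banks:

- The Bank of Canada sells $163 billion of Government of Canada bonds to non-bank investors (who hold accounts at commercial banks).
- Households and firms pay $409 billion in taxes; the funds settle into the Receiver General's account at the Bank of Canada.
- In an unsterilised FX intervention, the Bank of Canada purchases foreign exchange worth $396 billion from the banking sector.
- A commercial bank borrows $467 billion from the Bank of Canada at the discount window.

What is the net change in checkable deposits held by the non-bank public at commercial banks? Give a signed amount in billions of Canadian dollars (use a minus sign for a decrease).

Bank of Canada balance sheet:
  Assets:      Securities −$163B, Loans to banks +$467B, Foreign assets +$396B
  Liabilities: Bank reserves +$291B, Government deposits +$409B
Commercial banking system:
  Assets:      Reserves at CB +$291B, Foreign assets −$396B
  Liabilities: Checkable deposits −$572B, Borrowings from CB +$467B
So the change in checkable deposits held by the non-bank public at commercial banks is -$572 billion.

-$572 billion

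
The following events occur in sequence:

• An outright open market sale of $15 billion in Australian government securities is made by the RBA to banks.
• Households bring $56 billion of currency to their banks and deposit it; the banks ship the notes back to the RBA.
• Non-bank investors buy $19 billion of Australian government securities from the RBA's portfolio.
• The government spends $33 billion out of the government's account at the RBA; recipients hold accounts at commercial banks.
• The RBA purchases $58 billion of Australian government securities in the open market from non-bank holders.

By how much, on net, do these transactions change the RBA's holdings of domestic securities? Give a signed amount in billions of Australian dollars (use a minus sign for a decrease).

+$24 billion

OMO sale (to banks) $15 billion: securities removed from the RBA's portfolio → −$15B.
Currency deposit $56 billion: the RBA's securities portfolio is untouched → 0.
Asset sale (to non-banks) $19 billion: securities removed from the RBA's portfolio → −$19B.
Government spending $33 billion: the RBA's securities portfolio is untouched → 0.
Asset purchase (from non-banks) $58 billion: securities added to the RBA's portfolio → +$58B.
Net: −15 + 0 − 19 + 0 + 58 = +$24 billion.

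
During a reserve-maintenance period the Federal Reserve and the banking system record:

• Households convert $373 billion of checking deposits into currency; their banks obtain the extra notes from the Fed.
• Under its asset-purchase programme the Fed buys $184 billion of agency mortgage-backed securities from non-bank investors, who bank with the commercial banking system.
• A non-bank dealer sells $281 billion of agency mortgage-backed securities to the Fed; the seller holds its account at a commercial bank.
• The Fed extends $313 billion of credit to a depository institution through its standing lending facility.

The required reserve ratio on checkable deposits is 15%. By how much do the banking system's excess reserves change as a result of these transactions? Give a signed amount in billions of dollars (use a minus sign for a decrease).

+$391.2 billion

Currency withdrawal $373 billion: reserves −$373B, deposits −$373B.
Asset purchase (from non-banks) $184 billion: reserves +$184B, deposits +$184B.
Asset purchase (from non-banks) $281 billion: reserves +$281B, deposits +$281B.
Discount-window loan $313 billion: reserves +$313B, deposits 0.
Totals: Δreserves = +$405B, Δdeposits = +$92B.
Δrequired reserves = 15% × +$92B = +$13.8B.
Δexcess reserves = Δreserves − Δrequired = +$405B − (+$13.8B) = +$391.2 billion.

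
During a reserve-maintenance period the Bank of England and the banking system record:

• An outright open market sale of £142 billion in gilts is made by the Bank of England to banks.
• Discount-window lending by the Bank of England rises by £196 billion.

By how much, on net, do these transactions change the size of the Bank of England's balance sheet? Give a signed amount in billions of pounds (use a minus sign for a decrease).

+£54 billion

Bank of England balance sheet:
  Assets:      Securities −£142B, Loans to banks +£196B
  Liabilities: Bank reserves +£54B
Change in total Bank of England assets = +£54 billion.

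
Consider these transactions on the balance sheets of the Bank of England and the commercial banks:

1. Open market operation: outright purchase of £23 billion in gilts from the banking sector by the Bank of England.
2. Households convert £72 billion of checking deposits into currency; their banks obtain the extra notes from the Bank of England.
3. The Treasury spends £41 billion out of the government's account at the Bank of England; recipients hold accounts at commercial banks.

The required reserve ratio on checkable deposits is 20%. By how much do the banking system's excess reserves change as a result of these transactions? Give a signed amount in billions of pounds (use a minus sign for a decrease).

-£1.8 billion

OMO purchase (from banks) £23 billion: reserves +£23B, deposits 0.
Currency withdrawal £72 billion: reserves −£72B, deposits −£72B.
Government spending £41 billion: reserves +£41B, deposits +£41B.
Totals: Δreserves = −£8B, Δdeposits = −£31B.
Δrequired reserves = 20% × −£31B = −£6.2B.
Δexcess reserves = Δreserves − Δrequired = −£8B − (−£6.2B) = -£1.8 billion.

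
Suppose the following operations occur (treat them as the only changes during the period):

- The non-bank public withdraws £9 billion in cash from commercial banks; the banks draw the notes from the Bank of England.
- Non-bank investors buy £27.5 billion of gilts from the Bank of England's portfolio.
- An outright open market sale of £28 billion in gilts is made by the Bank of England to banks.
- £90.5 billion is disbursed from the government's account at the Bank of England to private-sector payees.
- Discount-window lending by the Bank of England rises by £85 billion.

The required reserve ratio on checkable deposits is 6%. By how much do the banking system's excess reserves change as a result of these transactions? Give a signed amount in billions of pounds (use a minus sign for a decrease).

+£107.76 billion

Currency withdrawal £9 billion: reserves −£9B, deposits −£9B.
Asset sale (to non-banks) £27.5 billion: reserves −£27.5B, deposits −£27.5B.
OMO sale (to banks) £28 billion: reserves −£28B, deposits 0.
Government spending £90.5 billion: reserves +£90.5B, deposits +£90.5B.
Discount-window loan £85 billion: reserves +£85B, deposits 0.
Totals: Δreserves = +£111B, Δdeposits = +£54B.
Δrequired reserves = 6% × +£54B = +£3.24B.
Δexcess reserves = Δreserves − Δrequired = +£111B − (+£3.24B) = +£107.76 billion.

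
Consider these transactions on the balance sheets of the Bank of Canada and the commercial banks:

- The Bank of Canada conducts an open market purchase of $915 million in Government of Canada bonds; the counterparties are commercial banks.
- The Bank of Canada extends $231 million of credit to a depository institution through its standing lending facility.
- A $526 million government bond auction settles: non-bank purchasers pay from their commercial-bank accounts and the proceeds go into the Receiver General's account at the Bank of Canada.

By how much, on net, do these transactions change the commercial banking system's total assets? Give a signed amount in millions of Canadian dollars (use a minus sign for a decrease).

-$295 million

OMO purchase (from banks) $915 million: just an asset swap on bank balance sheets → 0.
Discount-window loan $231 million: bank balance sheets expand → +$231M.
Government account inflow $526 million: bank balance sheets shrink → −$526M.
Net: 0 + 231 − 526 = -$295 million.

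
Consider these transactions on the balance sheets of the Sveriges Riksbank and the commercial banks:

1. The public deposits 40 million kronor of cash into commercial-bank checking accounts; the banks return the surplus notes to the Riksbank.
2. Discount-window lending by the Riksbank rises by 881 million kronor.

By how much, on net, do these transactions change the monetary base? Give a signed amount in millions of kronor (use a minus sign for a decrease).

Currency deposit 40 million kronor: just a shift between currency and reserves — both are base money → 0.
Discount-window loan 881 million kronor: Riksbank balance sheet expands → +881M.
Net: 0 + 881 = +881 million.

+881 million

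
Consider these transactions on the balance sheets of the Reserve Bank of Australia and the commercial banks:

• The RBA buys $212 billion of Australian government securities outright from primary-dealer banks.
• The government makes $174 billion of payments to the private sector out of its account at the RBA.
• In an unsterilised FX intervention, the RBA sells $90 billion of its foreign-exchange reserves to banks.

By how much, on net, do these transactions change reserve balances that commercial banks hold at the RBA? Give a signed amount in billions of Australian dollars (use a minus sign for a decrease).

OMO purchase (from banks) $212 billion: the RBA pays by crediting reserve accounts → +$212B.
Government spending $174 billion: government payments flow into bank reserve accounts → +$174B.
FX sale $90 billion: the buying banks pay out of their reserve balances → −$90B.
Net: 212 + 174 − 90 = +$296 billion.

+$296 billion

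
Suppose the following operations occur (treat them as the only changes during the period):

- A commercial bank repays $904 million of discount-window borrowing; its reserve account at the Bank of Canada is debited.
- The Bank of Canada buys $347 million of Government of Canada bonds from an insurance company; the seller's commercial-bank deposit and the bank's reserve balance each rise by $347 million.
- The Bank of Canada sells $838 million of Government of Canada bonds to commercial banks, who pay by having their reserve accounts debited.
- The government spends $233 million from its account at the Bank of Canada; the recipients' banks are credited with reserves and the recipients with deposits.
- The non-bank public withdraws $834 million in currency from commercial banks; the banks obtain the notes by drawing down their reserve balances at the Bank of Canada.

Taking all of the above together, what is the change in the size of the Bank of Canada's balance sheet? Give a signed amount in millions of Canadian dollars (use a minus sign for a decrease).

-$1395 million

Discount-window repayment $904 million: a Bank of Canada asset is shed → −$904M.
Asset purchase (from non-banks) $347 million: a Bank of Canada asset is acquired → +$347M.
OMO sale (to banks) $838 million: a Bank of Canada asset is shed → −$838M.
Government spending $233 million: only the composition of liabilities changes → 0.
Currency withdrawal $834 million: only the composition of liabilities changes → 0.
Net: −904 + 347 − 838 + 0 + 0 = -$1395 million.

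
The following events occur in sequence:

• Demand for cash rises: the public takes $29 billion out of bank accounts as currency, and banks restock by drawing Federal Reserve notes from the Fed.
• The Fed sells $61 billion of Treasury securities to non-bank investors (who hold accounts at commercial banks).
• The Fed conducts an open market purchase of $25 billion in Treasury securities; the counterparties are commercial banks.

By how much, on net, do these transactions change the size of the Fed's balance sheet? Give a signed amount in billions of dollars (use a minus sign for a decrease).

Fed balance sheet:
  Assets:      Securities −$36B
  Liabilities: Bank reserves −$65B, Currency in circulation +$29B
Change in total Fed assets = -$36 billion.

-$36 billion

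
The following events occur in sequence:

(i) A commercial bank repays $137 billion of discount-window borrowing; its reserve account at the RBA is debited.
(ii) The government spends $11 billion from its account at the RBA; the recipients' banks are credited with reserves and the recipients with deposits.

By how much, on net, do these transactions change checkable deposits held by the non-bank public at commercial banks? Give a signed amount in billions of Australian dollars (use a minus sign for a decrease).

+$11 billion

RBA balance sheet:
  Assets:      Loans to banks −$137B
  Liabilities: Bank reserves −$126B, Government deposits −$11B
Commercial banking system:
  Assets:      Reserves at CB −$126B
  Liabilities: Checkable deposits +$11B, Borrowings from CB −$137B
So the change in checkable deposits held by the non-bank public at commercial banks is +$11 billion.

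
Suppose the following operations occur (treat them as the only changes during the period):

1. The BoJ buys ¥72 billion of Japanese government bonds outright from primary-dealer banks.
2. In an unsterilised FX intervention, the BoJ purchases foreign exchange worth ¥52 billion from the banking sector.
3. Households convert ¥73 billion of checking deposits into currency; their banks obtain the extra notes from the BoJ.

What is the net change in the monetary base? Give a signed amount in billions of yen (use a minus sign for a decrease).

OMO purchase (from banks) ¥72 billion: BoJ balance sheet expands → +¥72B.
FX purchase ¥52 billion: BoJ balance sheet expands → +¥52B.
Currency withdrawal ¥73 billion: just a shift between currency and reserves — both are base money → 0.
Net: 72 + 52 + 0 = +¥124 billion.

+¥124 billion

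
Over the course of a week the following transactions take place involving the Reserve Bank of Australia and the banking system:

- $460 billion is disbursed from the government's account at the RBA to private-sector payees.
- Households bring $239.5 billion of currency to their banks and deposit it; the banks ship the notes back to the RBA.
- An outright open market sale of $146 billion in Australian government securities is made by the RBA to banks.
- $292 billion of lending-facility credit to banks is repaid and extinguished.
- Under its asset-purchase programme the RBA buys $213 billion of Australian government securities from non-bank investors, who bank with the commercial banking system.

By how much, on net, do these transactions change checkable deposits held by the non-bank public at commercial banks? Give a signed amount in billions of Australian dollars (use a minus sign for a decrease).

RBA balance sheet:
  Assets:      Securities +$67B, Loans to banks −$292B
  Liabilities: Bank reserves +$474.5B, Currency in circulation −$239.5B, Government deposits −$460B
Commercial banking system:
  Assets:      Reserves at CB +$474.5B, Securities +$146B
  Liabilities: Checkable deposits +$912.5B, Borrowings from CB −$292B
So the change in checkable deposits held by the non-bank public at commercial banks is +$912.5 billion.

+$912.5 billion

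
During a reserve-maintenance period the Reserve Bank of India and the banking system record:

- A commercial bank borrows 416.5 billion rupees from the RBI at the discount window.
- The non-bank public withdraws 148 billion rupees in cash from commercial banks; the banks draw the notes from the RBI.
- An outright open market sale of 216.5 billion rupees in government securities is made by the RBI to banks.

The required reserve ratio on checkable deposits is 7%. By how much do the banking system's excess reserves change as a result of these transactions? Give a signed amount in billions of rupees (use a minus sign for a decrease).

+62.36 billion

Discount-window loan 416.5 billion rupees: reserves +416.5B, deposits 0.
Currency withdrawal 148 billion rupees: reserves −148B, deposits −148B.
OMO sale (to banks) 216.5 billion rupees: reserves −216.5B, deposits 0.
Totals: Δreserves = +52B, Δdeposits = −148B.
Δrequired reserves = 7% × −148B = −10.36B.
Δexcess reserves = Δreserves − Δrequired = +52B − (−10.36B) = +62.36 billion.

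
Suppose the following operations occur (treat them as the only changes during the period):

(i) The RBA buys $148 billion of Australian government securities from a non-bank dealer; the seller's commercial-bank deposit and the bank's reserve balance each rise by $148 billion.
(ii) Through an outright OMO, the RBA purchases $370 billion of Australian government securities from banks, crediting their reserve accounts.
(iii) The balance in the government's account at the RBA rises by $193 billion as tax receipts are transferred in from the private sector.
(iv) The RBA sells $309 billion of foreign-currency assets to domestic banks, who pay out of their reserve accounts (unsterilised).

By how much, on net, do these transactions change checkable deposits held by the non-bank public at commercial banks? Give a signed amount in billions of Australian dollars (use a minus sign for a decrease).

Asset purchase (from non-banks) $148 billion: non-bank counterparties' bank balances rise → +$148B.
OMO purchase (from banks) $370 billion: the counterparty is a bank, so public deposits are unchanged → 0.
Government account inflow $193 billion: non-bank counterparties' bank balances fall → −$193B.
FX sale $309 billion: the counterparty is a bank, so public deposits are unchanged → 0.
Net: 148 + 0 − 193 + 0 = -$45 billion.

-$45 billion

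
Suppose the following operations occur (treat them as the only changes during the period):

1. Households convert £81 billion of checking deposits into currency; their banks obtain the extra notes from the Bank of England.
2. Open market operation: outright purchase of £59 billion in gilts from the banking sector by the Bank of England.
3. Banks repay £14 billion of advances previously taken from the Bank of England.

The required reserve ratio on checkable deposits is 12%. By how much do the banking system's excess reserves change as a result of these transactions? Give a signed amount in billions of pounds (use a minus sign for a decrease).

-£26.28 billion

Currency withdrawal £81 billion: reserves −£81B, deposits −£81B.
OMO purchase (from banks) £59 billion: reserves +£59B, deposits 0.
Discount-window repayment £14 billion: reserves −£14B, deposits 0.
Totals: Δreserves = −£36B, Δdeposits = −£81B.
Δrequired reserves = 12% × −£81B = −£9.72B.
Δexcess reserves = Δreserves − Δrequired = −£36B − (−£9.72B) = -£26.28 billion.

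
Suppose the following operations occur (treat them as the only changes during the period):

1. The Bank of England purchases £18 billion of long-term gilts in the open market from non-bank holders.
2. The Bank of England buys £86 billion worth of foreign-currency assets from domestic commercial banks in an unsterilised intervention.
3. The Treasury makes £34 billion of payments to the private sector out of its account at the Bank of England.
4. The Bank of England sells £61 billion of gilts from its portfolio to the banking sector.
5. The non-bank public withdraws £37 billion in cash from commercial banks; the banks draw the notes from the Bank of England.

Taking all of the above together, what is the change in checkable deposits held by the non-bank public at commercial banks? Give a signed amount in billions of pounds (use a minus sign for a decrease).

Asset purchase (from non-banks) £18 billion: non-bank counterparties' bank balances rise → +£18B.
FX purchase £86 billion: the counterparty is a bank, so public deposits are unchanged → 0.
Government spending £34 billion: non-bank counterparties' bank balances rise → +£34B.
OMO sale (to banks) £61 billion: the counterparty is a bank, so public deposits are unchanged → 0.
Currency withdrawal £37 billion: non-bank counterparties' bank balances fall → −£37B.
Net: 18 + 0 + 34 + 0 − 37 = +£15 billion.

+£15 billion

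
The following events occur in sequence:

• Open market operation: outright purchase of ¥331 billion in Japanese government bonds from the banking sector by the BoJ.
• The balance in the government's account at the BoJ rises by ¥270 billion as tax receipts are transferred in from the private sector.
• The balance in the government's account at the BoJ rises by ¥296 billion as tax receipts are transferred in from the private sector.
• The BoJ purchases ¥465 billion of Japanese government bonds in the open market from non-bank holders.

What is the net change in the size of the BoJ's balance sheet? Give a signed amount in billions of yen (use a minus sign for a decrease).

OMO purchase (from banks) ¥331 billion: a BoJ asset is acquired → +¥331B.
Government account inflow ¥270 billion: only the composition of liabilities changes → 0.
Government account inflow ¥296 billion: only the composition of liabilities changes → 0.
Asset purchase (from non-banks) ¥465 billion: a BoJ asset is acquired → +¥465B.
Net: 331 + 0 + 0 + 465 = +¥796 billion.

+¥796 billion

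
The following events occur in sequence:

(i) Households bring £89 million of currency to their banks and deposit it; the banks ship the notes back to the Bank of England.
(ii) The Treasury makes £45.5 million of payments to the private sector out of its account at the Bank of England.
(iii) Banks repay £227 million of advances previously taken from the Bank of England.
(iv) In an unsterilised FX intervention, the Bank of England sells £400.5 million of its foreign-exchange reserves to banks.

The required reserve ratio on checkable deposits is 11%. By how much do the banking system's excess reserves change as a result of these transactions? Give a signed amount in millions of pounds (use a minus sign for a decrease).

Currency deposit £89 million: reserves +£89M, deposits +£89M.
Government spending £45.5 million: reserves +£45.5M, deposits +£45.5M.
Discount-window repayment £227 million: reserves −£227M, deposits 0.
FX sale £400.5 million: reserves −£400.5M, deposits 0.
Totals: Δreserves = −£493M, Δdeposits = +£134.5M.
Δrequired reserves = 11% × +£134.5M = +£14.795M.
Δexcess reserves = Δreserves − Δrequired = −£493M − (+£14.795M) = -£507.795 million.

-£507.795 million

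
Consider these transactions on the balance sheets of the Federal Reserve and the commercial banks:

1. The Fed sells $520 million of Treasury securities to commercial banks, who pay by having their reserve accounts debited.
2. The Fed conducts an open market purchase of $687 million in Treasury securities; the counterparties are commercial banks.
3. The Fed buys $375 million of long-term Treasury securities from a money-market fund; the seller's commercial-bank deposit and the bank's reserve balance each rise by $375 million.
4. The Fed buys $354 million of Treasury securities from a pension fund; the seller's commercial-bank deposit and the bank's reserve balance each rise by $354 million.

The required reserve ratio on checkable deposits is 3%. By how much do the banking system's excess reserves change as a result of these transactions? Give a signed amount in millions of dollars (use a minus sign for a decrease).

OMO sale (to banks) $520 million: reserves −$520M, deposits 0.
OMO purchase (from banks) $687 million: reserves +$687M, deposits 0.
Asset purchase (from non-banks) $375 million: reserves +$375M, deposits +$375M.
Asset purchase (from non-banks) $354 million: reserves +$354M, deposits +$354M.
Totals: Δreserves = +$896M, Δdeposits = +$729M.
Δrequired reserves = 3% × +$729M = +$21.87M.
Δexcess reserves = Δreserves − Δrequired = +$896M − (+$21.87M) = +$874.13 million.

+$874.13 million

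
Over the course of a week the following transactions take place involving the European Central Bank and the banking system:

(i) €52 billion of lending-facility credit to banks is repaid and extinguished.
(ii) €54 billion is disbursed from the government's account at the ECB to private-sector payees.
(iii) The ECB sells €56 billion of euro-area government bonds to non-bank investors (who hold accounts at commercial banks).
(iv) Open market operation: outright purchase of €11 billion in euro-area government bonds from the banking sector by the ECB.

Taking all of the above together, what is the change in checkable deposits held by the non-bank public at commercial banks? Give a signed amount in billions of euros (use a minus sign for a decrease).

-€2 billion

ECB balance sheet:
  Assets:      Securities −€45B, Loans to banks −€52B
  Liabilities: Bank reserves −€43B, Government deposits −€54B
Commercial banking system:
  Assets:      Reserves at CB −€43B, Securities −€11B
  Liabilities: Checkable deposits −€2B, Borrowings from CB −€52B
So the change in checkable deposits held by the non-bank public at commercial banks is -€2 billion.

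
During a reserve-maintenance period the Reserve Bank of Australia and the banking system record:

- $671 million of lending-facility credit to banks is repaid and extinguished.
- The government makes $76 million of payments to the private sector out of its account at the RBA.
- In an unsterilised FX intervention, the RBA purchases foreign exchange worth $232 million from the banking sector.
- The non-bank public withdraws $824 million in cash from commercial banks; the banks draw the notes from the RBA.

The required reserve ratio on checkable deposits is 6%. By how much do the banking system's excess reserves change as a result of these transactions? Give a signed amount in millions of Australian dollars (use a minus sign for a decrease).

-$1142.12 million

Discount-window repayment $671 million: reserves −$671M, deposits 0.
Government spending $76 million: reserves +$76M, deposits +$76M.
FX purchase $232 million: reserves +$232M, deposits 0.
Currency withdrawal $824 million: reserves −$824M, deposits −$824M.
Totals: Δreserves = −$1187M, Δdeposits = −$748M.
Δrequired reserves = 6% × −$748M = −$44.88M.
Δexcess reserves = Δreserves − Δrequired = −$1187M − (−$44.88M) = -$1142.12 million.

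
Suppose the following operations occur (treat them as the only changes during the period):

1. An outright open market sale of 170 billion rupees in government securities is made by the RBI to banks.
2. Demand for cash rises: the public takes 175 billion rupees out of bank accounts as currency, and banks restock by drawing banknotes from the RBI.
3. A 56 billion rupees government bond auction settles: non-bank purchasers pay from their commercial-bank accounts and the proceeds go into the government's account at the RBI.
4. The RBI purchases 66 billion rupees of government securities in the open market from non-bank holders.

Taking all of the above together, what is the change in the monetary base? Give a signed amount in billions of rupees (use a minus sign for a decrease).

-160 billion

OMO sale (to banks) 170 billion rupees: RBI balance sheet contracts → −170B.
Currency withdrawal 175 billion rupees: just a shift between currency and reserves — both are base money → 0.
Government account inflow 56 billion rupees: reserves shift to a non-base liability → −56B.
Asset purchase (from non-banks) 66 billion rupees: RBI balance sheet expands → +66B.
Net: −170 + 0 − 56 + 66 = -160 billion.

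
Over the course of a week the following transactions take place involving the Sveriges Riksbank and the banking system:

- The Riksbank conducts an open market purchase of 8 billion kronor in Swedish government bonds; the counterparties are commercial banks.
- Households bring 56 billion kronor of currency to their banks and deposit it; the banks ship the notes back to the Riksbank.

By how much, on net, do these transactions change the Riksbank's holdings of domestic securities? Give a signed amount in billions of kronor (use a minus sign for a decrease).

+8 billion

Riksbank balance sheet:
  Assets:      Securities +8B
  Liabilities: Bank reserves +64B, Currency in circulation −56B
Commercial banking system:
  Assets:      Reserves at CB +64B, Securities −8B
  Liabilities: Checkable deposits +56B
So the change in the Riksbank's holdings of domestic securities is +8 billion.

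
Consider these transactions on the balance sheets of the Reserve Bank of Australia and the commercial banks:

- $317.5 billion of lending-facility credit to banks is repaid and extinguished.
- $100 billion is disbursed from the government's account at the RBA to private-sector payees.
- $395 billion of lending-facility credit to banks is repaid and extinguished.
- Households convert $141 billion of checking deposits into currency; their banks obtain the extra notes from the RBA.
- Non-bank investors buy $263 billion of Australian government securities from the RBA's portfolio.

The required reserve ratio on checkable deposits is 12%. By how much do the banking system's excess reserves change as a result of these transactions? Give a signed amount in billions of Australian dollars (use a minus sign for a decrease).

-$980.02 billion

Discount-window repayment $317.5 billion: reserves −$317.5B, deposits 0.
Government spending $100 billion: reserves +$100B, deposits +$100B.
Discount-window repayment $395 billion: reserves −$395B, deposits 0.
Currency withdrawal $141 billion: reserves −$141B, deposits −$141B.
Asset sale (to non-banks) $263 billion: reserves −$263B, deposits −$263B.
Totals: Δreserves = −$1016.5B, Δdeposits = −$304B.
Δrequired reserves = 12% × −$304B = −$36.48B.
Δexcess reserves = Δreserves − Δrequired = −$1016.5B − (−$36.48B) = -$980.02 billion.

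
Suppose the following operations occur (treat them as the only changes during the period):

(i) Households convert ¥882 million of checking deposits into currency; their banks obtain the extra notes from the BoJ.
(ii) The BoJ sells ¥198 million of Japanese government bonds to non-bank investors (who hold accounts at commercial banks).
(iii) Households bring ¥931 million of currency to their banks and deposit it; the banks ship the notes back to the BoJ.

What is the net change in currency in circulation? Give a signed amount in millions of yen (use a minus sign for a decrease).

Currency withdrawal ¥882 million: notes leave the central bank → +¥882M.
Asset sale (to non-banks) ¥198 million: no currency enters or leaves circulation → 0.
Currency deposit ¥931 million: notes return to the central bank → −¥931M.
Net: 882 + 0 − 931 = -¥49 million.

-¥49 million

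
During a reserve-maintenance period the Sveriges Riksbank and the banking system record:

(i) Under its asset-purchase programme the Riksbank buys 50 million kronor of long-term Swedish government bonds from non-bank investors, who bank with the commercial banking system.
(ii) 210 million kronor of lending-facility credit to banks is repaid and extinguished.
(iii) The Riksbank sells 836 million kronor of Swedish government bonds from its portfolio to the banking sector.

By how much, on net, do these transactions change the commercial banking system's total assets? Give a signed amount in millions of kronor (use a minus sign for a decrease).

Riksbank balance sheet:
  Assets:      Securities −786M, Loans to banks −210M
  Liabilities: Bank reserves −996M
Commercial banking system:
  Assets:      Reserves at CB −996M, Securities +836M
  Liabilities: Checkable deposits +50M, Borrowings from CB −210M
Change in total bank assets = -160 million.

-160 million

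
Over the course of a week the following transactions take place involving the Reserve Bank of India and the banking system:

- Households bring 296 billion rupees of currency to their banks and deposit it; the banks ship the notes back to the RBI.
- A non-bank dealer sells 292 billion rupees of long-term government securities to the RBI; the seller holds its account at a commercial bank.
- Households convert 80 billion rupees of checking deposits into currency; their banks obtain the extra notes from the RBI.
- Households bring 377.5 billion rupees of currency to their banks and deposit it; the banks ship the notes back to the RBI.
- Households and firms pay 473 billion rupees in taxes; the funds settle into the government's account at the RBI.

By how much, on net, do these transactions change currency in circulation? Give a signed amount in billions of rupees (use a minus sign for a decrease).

RBI balance sheet:
  Assets:      Securities +292B
  Liabilities: Bank reserves +412.5B, Currency in circulation −593.5B, Government deposits +473B
So the change in currency in circulation is -593.5 billion.

-593.5 billion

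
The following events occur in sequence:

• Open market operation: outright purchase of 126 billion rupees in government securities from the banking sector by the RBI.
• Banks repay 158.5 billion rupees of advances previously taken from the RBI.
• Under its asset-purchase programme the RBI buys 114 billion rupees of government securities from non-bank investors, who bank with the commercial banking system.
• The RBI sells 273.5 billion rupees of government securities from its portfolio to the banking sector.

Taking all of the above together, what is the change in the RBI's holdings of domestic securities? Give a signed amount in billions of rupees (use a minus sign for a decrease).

-33.5 billion

OMO purchase (from banks) 126 billion rupees: securities added to the RBI's portfolio → +126B.
Discount-window repayment 158.5 billion rupees: the RBI's securities portfolio is untouched → 0.
Asset purchase (from non-banks) 114 billion rupees: securities added to the RBI's portfolio → +114B.
OMO sale (to banks) 273.5 billion rupees: securities removed from the RBI's portfolio → −273.5B.
Net: 126 + 0 + 114 − 273.5 = -33.5 billion.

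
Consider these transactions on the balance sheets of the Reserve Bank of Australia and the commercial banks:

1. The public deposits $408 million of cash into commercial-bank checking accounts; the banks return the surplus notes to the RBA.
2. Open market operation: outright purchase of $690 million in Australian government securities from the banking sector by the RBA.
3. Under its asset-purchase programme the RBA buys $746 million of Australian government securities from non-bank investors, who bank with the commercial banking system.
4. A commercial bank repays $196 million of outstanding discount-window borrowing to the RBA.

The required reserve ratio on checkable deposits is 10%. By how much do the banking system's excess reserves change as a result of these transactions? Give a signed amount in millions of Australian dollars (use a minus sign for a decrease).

+$1532.6 million

Currency deposit $408 million: reserves +$408M, deposits +$408M.
OMO purchase (from banks) $690 million: reserves +$690M, deposits 0.
Asset purchase (from non-banks) $746 million: reserves +$746M, deposits +$746M.
Discount-window repayment $196 million: reserves −$196M, deposits 0.
Totals: Δreserves = +$1648M, Δdeposits = +$1154M.
Δrequired reserves = 10% × +$1154M = +$115.4M.
Δexcess reserves = Δreserves − Δrequired = +$1648M − (+$115.4M) = +$1532.6 million.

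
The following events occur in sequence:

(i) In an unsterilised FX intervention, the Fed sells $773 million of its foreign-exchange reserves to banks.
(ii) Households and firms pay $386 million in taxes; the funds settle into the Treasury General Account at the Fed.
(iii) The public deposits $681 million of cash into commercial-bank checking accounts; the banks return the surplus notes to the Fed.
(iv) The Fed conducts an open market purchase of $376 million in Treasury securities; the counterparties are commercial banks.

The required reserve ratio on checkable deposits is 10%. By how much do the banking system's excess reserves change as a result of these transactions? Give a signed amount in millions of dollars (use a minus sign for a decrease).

-$131.5 million

FX sale $773 million: reserves −$773M, deposits 0.
Government account inflow $386 million: reserves −$386M, deposits −$386M.
Currency deposit $681 million: reserves +$681M, deposits +$681M.
OMO purchase (from banks) $376 million: reserves +$376M, deposits 0.
Totals: Δreserves = −$102M, Δdeposits = +$295M.
Δrequired reserves = 10% × +$295M = +$29.5M.
Δexcess reserves = Δreserves − Δrequired = −$102M − (+$29.5M) = -$131.5 million.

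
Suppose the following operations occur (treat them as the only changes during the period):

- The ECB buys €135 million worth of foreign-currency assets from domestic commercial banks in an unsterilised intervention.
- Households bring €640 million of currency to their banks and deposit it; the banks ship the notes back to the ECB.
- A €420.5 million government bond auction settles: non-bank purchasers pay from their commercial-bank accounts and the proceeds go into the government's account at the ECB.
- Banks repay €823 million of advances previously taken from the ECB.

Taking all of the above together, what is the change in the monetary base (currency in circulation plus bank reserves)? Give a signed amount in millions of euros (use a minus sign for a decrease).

FX purchase €135 million: ECB balance sheet expands → +€135M.
Currency deposit €640 million: just a shift between currency and reserves — both are base money → 0.
Government account inflow €420.5 million: reserves shift to a non-base liability → −€420.5M.
Discount-window repayment €823 million: ECB balance sheet contracts → −€823M.
Net: 135 + 0 − 420.5 − 823 = -€1108.5 million.

-€1108.5 million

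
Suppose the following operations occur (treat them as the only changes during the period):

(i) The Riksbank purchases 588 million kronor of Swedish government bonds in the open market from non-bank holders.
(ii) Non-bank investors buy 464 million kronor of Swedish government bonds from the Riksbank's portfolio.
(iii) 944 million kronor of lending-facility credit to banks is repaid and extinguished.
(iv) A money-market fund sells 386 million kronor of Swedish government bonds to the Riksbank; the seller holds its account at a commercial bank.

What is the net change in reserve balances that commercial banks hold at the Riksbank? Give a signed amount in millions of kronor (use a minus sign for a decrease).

-434 million

Asset purchase (from non-banks) 588 million kronor: the Riksbank pays by crediting reserve accounts → +588M.
Asset sale (to non-banks) 464 million kronor: the non-bank buyers' banks settle from reserves → −464M.
Discount-window repayment 944 million kronor: repayment is debited from reserves → −944M.
Asset purchase (from non-banks) 386 million kronor: the Riksbank pays by crediting reserve accounts → +386M.
Net: 588 − 464 − 944 + 386 = -434 million.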